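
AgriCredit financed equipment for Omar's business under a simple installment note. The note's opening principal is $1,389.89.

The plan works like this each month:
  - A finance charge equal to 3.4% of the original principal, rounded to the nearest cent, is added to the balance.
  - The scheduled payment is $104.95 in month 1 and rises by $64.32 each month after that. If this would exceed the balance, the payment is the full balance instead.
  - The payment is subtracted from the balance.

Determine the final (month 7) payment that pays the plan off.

$126.21

# | Opening | Interest | Payment | End bal
1 | $1,389.89 | $47.26 | $104.95 | $1,332.20
2 | $1,332.20 | $47.26 | $169.27 | $1,210.19
3 | $1,210.19 | $47.26 | $233.59 | $1,023.86
4 | $1,023.86 | $47.26 | $297.91 | $773.21
5 | $773.21 | $47.26 | $362.23 | $458.24
6 | $458.24 | $47.26 | $426.55 | $78.95
7 | $78.95 | $47.26 | $126.21 | $0.00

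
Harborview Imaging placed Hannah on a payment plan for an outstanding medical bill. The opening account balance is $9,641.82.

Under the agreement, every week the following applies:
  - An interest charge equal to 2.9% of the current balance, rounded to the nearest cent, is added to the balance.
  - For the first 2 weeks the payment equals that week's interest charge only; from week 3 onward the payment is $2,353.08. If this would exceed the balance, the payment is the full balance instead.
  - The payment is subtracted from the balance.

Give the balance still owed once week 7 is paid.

$0.00

Week 1: opening $9,641.82; interest $279.61 → $9,921.43; payment $279.61; balance $9,641.82
Week 2: opening $9,641.82; interest $279.61 → $9,921.43; payment $279.61; balance $9,641.82
Week 3: opening $9,641.82; interest $279.61 → $9,921.43; payment $2,353.08; balance $7,568.35
Week 4: opening $7,568.35; interest $219.48 → $7,787.83; payment $2,353.08; balance $5,434.75
Week 5: opening $5,434.75; interest $157.61 → $5,592.36; payment $2,353.08; balance $3,239.28
Week 6: opening $3,239.28; interest $93.94 → $3,333.22; payment $2,353.08; balance $980.14
Week 7: opening $980.14; interest $28.42 → $1,008.56; payment $1,008.56; balance $0.00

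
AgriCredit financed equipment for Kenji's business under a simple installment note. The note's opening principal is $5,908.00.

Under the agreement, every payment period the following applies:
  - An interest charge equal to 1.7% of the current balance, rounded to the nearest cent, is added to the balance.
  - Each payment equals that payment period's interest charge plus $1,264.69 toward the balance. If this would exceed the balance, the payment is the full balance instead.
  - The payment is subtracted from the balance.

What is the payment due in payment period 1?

Payment period 1: opening $5,908.00; interest $100.44 → $6,008.44; payment $1,365.13; balance $4,643.31

$1,365.13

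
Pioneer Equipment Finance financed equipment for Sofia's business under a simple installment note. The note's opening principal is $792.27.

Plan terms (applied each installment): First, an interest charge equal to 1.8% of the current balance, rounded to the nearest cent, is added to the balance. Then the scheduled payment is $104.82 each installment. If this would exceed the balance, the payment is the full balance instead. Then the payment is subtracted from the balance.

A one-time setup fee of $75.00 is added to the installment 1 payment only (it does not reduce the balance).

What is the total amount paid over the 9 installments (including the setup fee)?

Installment 1: $792.27 +$14.26 interest = $806.53; pay $104.82 (+ $75.00 fee) → $701.71
Installment 2: $701.71 +$12.63 interest = $714.34; pay $104.82 → $609.52
Installment 3: $609.52 +$10.97 interest = $620.49; pay $104.82 → $515.67
Installment 4: $515.67 +$9.28 interest = $524.95; pay $104.82 → $420.13
Installment 5: $420.13 +$7.56 interest = $427.69; pay $104.82 → $322.87
Installment 6: $322.87 +$5.81 interest = $328.68; pay $104.82 → $223.86
Installment 7: $223.86 +$4.03 interest = $227.89; pay $104.82 → $123.07
Installment 8: $123.07 +$2.22 interest = $125.29; pay $104.82 → $20.47
Installment 9: $20.47 +$0.37 interest = $20.84; pay $20.84 → $0.00
Total paid: $934.40

$934.40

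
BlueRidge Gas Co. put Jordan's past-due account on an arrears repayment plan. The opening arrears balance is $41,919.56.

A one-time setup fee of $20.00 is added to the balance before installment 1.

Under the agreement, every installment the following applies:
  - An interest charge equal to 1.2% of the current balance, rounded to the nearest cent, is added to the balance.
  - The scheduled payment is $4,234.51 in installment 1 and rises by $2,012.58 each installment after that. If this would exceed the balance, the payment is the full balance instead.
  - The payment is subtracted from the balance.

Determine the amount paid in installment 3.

Installment 1: $41,939.56 +$503.27 interest = $42,442.83; pay $4,234.51 → $38,208.32
Installment 2: $38,208.32 +$458.50 interest = $38,666.82; pay $6,247.09 → $32,419.73
Installment 3: $32,419.73 +$389.04 interest = $32,808.77; pay $8,259.67 → $24,549.10

$8,259.67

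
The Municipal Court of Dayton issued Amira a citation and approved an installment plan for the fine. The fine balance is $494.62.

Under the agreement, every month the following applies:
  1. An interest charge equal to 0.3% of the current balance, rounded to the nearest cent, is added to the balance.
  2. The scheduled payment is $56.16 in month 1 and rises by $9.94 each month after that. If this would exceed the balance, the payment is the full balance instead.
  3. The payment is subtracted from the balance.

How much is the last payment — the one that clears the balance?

$14.44

Month 1: opening $494.62; interest $1.48 → $496.10; payment $56.16; balance $439.94
Month 2: opening $439.94; interest $1.32 → $441.26; payment $66.10; balance $375.16
Month 3: opening $375.16; interest $1.13 → $376.29; payment $76.04; balance $300.25
Month 4: opening $300.25; interest $0.90 → $301.15; payment $85.98; balance $215.17
Month 5: opening $215.17; interest $0.65 → $215.82; payment $95.92; balance $119.90
Month 6: opening $119.90; interest $0.36 → $120.26; payment $105.86; balance $14.40
Month 7: opening $14.40; interest $0.04 → $14.44; payment $14.44; balance $0.00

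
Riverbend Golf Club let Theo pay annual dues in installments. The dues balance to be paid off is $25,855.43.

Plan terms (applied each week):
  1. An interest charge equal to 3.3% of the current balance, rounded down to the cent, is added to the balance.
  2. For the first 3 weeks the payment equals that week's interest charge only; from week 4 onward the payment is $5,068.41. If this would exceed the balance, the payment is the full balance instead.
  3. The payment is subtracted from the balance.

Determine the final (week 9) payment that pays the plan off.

$3,452.10

Week 1: $25,855.43 +$853.22 interest = $26,708.65; pay $853.22 → $25,855.43
Week 2: $25,855.43 +$853.22 interest = $26,708.65; pay $853.22 → $25,855.43
Week 3: $25,855.43 +$853.22 interest = $26,708.65; pay $853.22 → $25,855.43
Week 4: $25,855.43 +$853.22 interest = $26,708.65; pay $5,068.41 → $21,640.24
Week 5: $21,640.24 +$714.12 interest = $22,354.36; pay $5,068.41 → $17,285.95
Week 6: $17,285.95 +$570.43 interest = $17,856.38; pay $5,068.41 → $12,787.97
Week 7: $12,787.97 +$422.00 interest = $13,209.97; pay $5,068.41 → $8,141.56
Week 8: $8,141.56 +$268.67 interest = $8,410.23; pay $5,068.41 → $3,341.82
Week 9: $3,341.82 +$110.28 interest = $3,452.10; pay $3,452.10 → $0.00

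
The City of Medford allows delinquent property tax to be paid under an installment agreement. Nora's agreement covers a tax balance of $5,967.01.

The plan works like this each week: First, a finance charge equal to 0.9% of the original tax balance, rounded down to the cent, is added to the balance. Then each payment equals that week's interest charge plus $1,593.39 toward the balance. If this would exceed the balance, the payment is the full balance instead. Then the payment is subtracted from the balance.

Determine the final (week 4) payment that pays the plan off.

Week 1: $5,967.01 +$53.70 interest = $6,020.71; pay $1,647.09 → $4,373.62
Week 2: $4,373.62 +$53.70 interest = $4,427.32; pay $1,647.09 → $2,780.23
Week 3: $2,780.23 +$53.70 interest = $2,833.93; pay $1,647.09 → $1,186.84
Week 4: $1,186.84 +$53.70 interest = $1,240.54; pay $1,240.54 → $0.00

$1,240.54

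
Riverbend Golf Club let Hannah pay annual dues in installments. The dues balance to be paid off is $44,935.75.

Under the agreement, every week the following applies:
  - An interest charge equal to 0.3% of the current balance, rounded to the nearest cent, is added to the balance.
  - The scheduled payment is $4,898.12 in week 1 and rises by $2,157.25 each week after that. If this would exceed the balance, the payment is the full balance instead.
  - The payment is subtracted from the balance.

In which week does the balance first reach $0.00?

Week 1: $44,935.75 +$134.81 interest = $45,070.56; pay $4,898.12 → $40,172.44
Week 2: $40,172.44 +$120.52 interest = $40,292.96; pay $7,055.37 → $33,237.59
Week 3: $33,237.59 +$99.71 interest = $33,337.30; pay $9,212.62 → $24,124.68
Week 4: $24,124.68 +$72.37 interest = $24,197.05; pay $11,369.87 → $12,827.18
Week 5: $12,827.18 +$38.48 interest = $12,865.66; pay $12,865.66 → $0.00
Balance reaches $0.00 in week 5.

5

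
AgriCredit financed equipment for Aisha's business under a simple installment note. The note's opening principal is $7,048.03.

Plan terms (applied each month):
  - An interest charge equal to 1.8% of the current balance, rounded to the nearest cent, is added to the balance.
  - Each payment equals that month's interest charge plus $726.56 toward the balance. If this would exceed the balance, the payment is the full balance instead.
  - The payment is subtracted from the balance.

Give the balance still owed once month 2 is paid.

Month 1: $7,048.03 +$126.86 interest = $7,174.89; pay $853.42 → $6,321.47
Month 2: $6,321.47 +$113.79 interest = $6,435.26; pay $840.35 → $5,594.91

$5,594.91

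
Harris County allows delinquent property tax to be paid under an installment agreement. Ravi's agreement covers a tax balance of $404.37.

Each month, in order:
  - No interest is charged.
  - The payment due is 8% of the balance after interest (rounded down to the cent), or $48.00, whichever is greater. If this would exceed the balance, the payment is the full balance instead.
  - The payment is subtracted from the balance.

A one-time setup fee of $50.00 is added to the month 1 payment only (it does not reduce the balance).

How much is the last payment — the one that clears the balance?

$20.37

# | Opening | Payment | Fee | End bal
1 | $404.37 | $48.00 | $50.00 | $356.37
2 | $356.37 | $48.00 | — | $308.37
3 | $308.37 | $48.00 | — | $260.37
4 | $260.37 | $48.00 | — | $212.37
5 | $212.37 | $48.00 | — | $164.37
6 | $164.37 | $48.00 | — | $116.37
7 | $116.37 | $48.00 | — | $68.37
8 | $68.37 | $48.00 | — | $20.37
9 | $20.37 | $20.37 | — | $0.00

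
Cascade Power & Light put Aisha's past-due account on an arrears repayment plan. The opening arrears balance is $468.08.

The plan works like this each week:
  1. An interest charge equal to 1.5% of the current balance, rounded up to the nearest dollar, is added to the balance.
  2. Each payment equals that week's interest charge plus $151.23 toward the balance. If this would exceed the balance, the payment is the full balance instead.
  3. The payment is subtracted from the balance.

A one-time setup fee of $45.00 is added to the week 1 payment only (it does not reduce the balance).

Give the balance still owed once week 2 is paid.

Week 1: $468.08 +$8.00 interest = $476.08; pay $159.23 (+ $45.00 fee) → $316.85
Week 2: $316.85 +$5.00 interest = $321.85; pay $156.23 → $165.62

$165.62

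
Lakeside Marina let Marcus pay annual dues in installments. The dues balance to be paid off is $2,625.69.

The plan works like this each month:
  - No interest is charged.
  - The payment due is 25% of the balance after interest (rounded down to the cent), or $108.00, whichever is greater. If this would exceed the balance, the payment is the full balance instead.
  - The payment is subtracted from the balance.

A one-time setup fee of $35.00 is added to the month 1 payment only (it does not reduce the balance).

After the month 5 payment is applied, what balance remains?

$623.10

# | Opening | Payment | Fee | End bal
1 | $2,625.69 | $656.42 | $35.00 | $1,969.27
2 | $1,969.27 | $492.31 | — | $1,476.96
3 | $1,476.96 | $369.24 | — | $1,107.72
4 | $1,107.72 | $276.93 | — | $830.79
5 | $830.79 | $207.69 | — | $623.10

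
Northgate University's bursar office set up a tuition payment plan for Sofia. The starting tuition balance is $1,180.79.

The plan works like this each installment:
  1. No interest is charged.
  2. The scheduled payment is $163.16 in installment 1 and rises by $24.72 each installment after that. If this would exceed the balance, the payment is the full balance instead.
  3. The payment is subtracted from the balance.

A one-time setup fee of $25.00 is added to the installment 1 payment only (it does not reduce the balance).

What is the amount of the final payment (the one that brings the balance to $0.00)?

Installment 1: opening $1,180.79; payment $163.16 (+ $25.00 fee); balance $1,017.63
Installment 2: opening $1,017.63; payment $187.88; balance $829.75
Installment 3: opening $829.75; payment $212.60; balance $617.15
Installment 4: opening $617.15; payment $237.32; balance $379.83
Installment 5: opening $379.83; payment $262.04; balance $117.79
Installment 6: opening $117.79; payment $117.79; balance $0.00

$117.79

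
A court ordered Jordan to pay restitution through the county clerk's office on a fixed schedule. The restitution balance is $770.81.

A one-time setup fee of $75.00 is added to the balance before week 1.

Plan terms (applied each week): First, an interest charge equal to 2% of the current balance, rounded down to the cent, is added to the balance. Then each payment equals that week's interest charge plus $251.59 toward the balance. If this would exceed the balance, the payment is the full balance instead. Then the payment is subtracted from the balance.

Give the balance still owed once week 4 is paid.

Week 1: $845.81 +$16.91 interest = $862.72; pay $268.50 → $594.22
Week 2: $594.22 +$11.88 interest = $606.10; pay $263.47 → $342.63
Week 3: $342.63 +$6.85 interest = $349.48; pay $258.44 → $91.04
Week 4: $91.04 +$1.82 interest = $92.86; pay $92.86 → $0.00

$0.00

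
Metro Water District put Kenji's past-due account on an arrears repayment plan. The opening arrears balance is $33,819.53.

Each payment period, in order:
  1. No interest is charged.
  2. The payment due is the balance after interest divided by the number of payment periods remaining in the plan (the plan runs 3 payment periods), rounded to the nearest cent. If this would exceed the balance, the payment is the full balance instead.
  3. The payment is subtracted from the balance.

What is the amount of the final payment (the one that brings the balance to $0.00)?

$11,273.17

Payment period 1: opening $33,819.53; payment $11,273.18; balance $22,546.35
Payment period 2: opening $22,546.35; payment $11,273.18; balance $11,273.17
Payment period 3: opening $11,273.17; payment $11,273.17; balance $0.00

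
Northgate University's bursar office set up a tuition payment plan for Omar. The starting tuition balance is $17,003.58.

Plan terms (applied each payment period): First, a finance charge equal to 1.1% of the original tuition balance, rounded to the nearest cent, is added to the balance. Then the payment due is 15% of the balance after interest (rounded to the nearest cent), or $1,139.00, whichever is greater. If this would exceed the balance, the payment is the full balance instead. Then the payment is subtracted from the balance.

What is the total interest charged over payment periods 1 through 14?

$2,618.56

Payment period 1: $17,003.58 +$187.04 interest = $17,190.62; pay $2,578.59 → $14,612.03
Payment period 2: $14,612.03 +$187.04 interest = $14,799.07; pay $2,219.86 → $12,579.21
Payment period 3: $12,579.21 +$187.04 interest = $12,766.25; pay $1,914.94 → $10,851.31
Payment period 4: $10,851.31 +$187.04 interest = $11,038.35; pay $1,655.75 → $9,382.60
Payment period 5: $9,382.60 +$187.04 interest = $9,569.64; pay $1,435.45 → $8,134.19
Payment period 6: $8,134.19 +$187.04 interest = $8,321.23; pay $1,248.18 → $7,073.05
Payment period 7: $7,073.05 +$187.04 interest = $7,260.09; pay $1,139.00 → $6,121.09
Payment period 8: $6,121.09 +$187.04 interest = $6,308.13; pay $1,139.00 → $5,169.13
Payment period 9: $5,169.13 +$187.04 interest = $5,356.17; pay $1,139.00 → $4,217.17
Payment period 10: $4,217.17 +$187.04 interest = $4,404.21; pay $1,139.00 → $3,265.21
Payment period 11: $3,265.21 +$187.04 interest = $3,452.25; pay $1,139.00 → $2,313.25
Payment period 12: $2,313.25 +$187.04 interest = $2,500.29; pay $1,139.00 → $1,361.29
Payment period 13: $1,361.29 +$187.04 interest = $1,548.33; pay $1,139.00 → $409.33
Payment period 14: $409.33 +$187.04 interest = $596.37; pay $596.37 → $0.00
Total interest: $187.04 + $187.04 + $187.04 + $187.04 + $187.04 + $187.04 + $187.04 + $187.04 + $187.04 + $187.04 + $187.04 + $187.04 + $187.04 + $187.04 = $2,618.56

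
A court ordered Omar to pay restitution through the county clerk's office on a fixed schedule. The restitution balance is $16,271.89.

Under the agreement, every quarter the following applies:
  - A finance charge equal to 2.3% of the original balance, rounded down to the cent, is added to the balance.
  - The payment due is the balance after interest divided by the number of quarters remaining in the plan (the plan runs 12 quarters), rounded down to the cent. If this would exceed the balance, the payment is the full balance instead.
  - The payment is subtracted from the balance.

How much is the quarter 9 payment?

$1,831.24

Quarter 1: $16,271.89 +$374.25 interest = $16,646.14; pay $1,387.17 → $15,258.97
Quarter 2: $15,258.97 +$374.25 interest = $15,633.22; pay $1,421.20 → $14,212.02
Quarter 3: $14,212.02 +$374.25 interest = $14,586.27; pay $1,458.62 → $13,127.65
Quarter 4: $13,127.65 +$374.25 interest = $13,501.90; pay $1,500.21 → $12,001.69
Quarter 5: $12,001.69 +$374.25 interest = $12,375.94; pay $1,546.99 → $10,828.95
Quarter 6: $10,828.95 +$374.25 interest = $11,203.20; pay $1,600.45 → $9,602.75
Quarter 7: $9,602.75 +$374.25 interest = $9,977.00; pay $1,662.83 → $8,314.17
Quarter 8: $8,314.17 +$374.25 interest = $8,688.42; pay $1,737.68 → $6,950.74
Quarter 9: $6,950.74 +$374.25 interest = $7,324.99; pay $1,831.24 → $5,493.75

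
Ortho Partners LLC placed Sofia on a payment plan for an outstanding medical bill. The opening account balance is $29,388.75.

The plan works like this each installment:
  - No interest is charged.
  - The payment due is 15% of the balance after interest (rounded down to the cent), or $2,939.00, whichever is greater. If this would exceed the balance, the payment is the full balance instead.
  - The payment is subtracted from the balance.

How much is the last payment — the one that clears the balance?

$414.38

Installment 1: opening $29,388.75; payment $4,408.31; balance $24,980.44
Installment 2: opening $24,980.44; payment $3,747.06; balance $21,233.38
Installment 3: opening $21,233.38; payment $3,185.00; balance $18,048.38
Installment 4: opening $18,048.38; payment $2,939.00; balance $15,109.38
Installment 5: opening $15,109.38; payment $2,939.00; balance $12,170.38
Installment 6: opening $12,170.38; payment $2,939.00; balance $9,231.38
Installment 7: opening $9,231.38; payment $2,939.00; balance $6,292.38
Installment 8: opening $6,292.38; payment $2,939.00; balance $3,353.38
Installment 9: opening $3,353.38; payment $2,939.00; balance $414.38
Installment 10: opening $414.38; payment $414.38; balance $0.00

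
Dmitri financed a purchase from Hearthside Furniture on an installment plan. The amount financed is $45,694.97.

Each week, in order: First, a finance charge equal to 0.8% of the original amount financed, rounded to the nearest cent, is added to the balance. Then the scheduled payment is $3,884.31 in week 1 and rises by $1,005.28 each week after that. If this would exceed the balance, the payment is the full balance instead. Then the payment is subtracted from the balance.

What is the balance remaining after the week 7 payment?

$0.00

Week 1: opening $45,694.97; interest $365.56 → $46,060.53; payment $3,884.31; balance $42,176.22
Week 2: opening $42,176.22; interest $365.56 → $42,541.78; payment $4,889.59; balance $37,652.19
Week 3: opening $37,652.19; interest $365.56 → $38,017.75; payment $5,894.87; balance $32,122.88
Week 4: opening $32,122.88; interest $365.56 → $32,488.44; payment $6,900.15; balance $25,588.29
Week 5: opening $25,588.29; interest $365.56 → $25,953.85; payment $7,905.43; balance $18,048.42
Week 6: opening $18,048.42; interest $365.56 → $18,413.98; payment $8,910.71; balance $9,503.27
Week 7: opening $9,503.27; interest $365.56 → $9,868.83; payment $9,868.83; balance $0.00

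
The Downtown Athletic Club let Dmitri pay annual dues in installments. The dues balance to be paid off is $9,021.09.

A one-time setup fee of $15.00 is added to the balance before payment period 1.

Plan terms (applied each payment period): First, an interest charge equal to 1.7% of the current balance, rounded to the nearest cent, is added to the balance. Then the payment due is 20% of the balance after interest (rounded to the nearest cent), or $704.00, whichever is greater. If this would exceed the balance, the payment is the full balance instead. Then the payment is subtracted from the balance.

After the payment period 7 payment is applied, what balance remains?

$1,911.82

Payment period 1: $9,036.09 +$153.61 interest = $9,189.70; pay $1,837.94 → $7,351.76
Payment period 2: $7,351.76 +$124.98 interest = $7,476.74; pay $1,495.35 → $5,981.39
Payment period 3: $5,981.39 +$101.68 interest = $6,083.07; pay $1,216.61 → $4,866.46
Payment period 4: $4,866.46 +$82.73 interest = $4,949.19; pay $989.84 → $3,959.35
Payment period 5: $3,959.35 +$67.31 interest = $4,026.66; pay $805.33 → $3,221.33
Payment period 6: $3,221.33 +$54.76 interest = $3,276.09; pay $704.00 → $2,572.09
Payment period 7: $2,572.09 +$43.73 interest = $2,615.82; pay $704.00 → $1,911.82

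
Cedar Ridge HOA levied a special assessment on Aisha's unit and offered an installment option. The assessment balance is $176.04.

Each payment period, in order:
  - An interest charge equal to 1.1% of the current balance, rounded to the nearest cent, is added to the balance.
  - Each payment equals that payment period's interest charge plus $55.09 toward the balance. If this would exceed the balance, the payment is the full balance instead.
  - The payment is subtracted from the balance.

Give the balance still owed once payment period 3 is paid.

$10.77

Payment period 1: $176.04 +$1.94 interest = $177.98; pay $57.03 → $120.95
Payment period 2: $120.95 +$1.33 interest = $122.28; pay $56.42 → $65.86
Payment period 3: $65.86 +$0.72 interest = $66.58; pay $55.81 → $10.77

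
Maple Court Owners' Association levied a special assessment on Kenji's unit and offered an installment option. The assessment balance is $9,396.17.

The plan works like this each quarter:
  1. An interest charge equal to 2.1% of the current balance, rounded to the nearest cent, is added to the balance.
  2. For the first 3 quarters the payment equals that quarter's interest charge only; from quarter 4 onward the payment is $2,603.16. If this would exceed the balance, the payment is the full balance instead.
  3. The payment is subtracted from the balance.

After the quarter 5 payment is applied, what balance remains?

# | Opening | Interest | Payment | End bal
1 | $9,396.17 | $197.32 | $197.32 | $9,396.17
2 | $9,396.17 | $197.32 | $197.32 | $9,396.17
3 | $9,396.17 | $197.32 | $197.32 | $9,396.17
4 | $9,396.17 | $197.32 | $2,603.16 | $6,990.33
5 | $6,990.33 | $146.80 | $2,603.16 | $4,533.97

$4,533.97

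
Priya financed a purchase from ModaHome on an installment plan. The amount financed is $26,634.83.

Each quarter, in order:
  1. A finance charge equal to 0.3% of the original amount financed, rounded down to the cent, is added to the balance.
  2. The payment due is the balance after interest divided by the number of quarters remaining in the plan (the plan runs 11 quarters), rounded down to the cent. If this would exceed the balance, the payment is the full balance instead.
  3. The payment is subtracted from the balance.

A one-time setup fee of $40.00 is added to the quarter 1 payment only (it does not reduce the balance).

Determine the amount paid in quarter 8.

$2,516.15

Quarter 1: opening $26,634.83; interest $79.90 → $26,714.73; payment $2,428.61 (+ $40.00 fee); balance $24,286.12
Quarter 2: opening $24,286.12; interest $79.90 → $24,366.02; payment $2,436.60; balance $21,929.42
Quarter 3: opening $21,929.42; interest $79.90 → $22,009.32; payment $2,445.48; balance $19,563.84
Quarter 4: opening $19,563.84; interest $79.90 → $19,643.74; payment $2,455.46; balance $17,188.28
Quarter 5: opening $17,188.28; interest $79.90 → $17,268.18; payment $2,466.88; balance $14,801.30
Quarter 6: opening $14,801.30; interest $79.90 → $14,881.20; payment $2,480.20; balance $12,401.00
Quarter 7: opening $12,401.00; interest $79.90 → $12,480.90; payment $2,496.18; balance $9,984.72
Quarter 8: opening $9,984.72; interest $79.90 → $10,064.62; payment $2,516.15; balance $7,548.47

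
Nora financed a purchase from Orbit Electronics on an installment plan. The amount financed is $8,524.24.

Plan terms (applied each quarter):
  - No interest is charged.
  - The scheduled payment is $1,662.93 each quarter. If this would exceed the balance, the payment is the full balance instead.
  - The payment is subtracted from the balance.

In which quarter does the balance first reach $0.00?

6

Quarter 1: opening $8,524.24; payment $1,662.93; balance $6,861.31
Quarter 2: opening $6,861.31; payment $1,662.93; balance $5,198.38
Quarter 3: opening $5,198.38; payment $1,662.93; balance $3,535.45
Quarter 4: opening $3,535.45; payment $1,662.93; balance $1,872.52
Quarter 5: opening $1,872.52; payment $1,662.93; balance $209.59
Quarter 6: opening $209.59; payment $209.59; balance $0.00
Balance reaches $0.00 in quarter 6.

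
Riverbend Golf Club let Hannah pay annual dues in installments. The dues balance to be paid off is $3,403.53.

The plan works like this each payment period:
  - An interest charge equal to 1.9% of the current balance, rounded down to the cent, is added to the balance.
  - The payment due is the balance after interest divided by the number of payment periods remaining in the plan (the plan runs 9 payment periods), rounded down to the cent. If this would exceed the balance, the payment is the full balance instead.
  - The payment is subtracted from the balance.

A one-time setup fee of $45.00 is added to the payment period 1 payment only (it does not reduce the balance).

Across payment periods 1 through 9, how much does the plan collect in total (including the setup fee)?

Payment period 1: $3,403.53 +$64.66 interest = $3,468.19; pay $385.35 (+ $45.00 fee) → $3,082.84
Payment period 2: $3,082.84 +$58.57 interest = $3,141.41; pay $392.67 → $2,748.74
Payment period 3: $2,748.74 +$52.22 interest = $2,800.96; pay $400.13 → $2,400.83
Payment period 4: $2,400.83 +$45.61 interest = $2,446.44; pay $407.74 → $2,038.70
Payment period 5: $2,038.70 +$38.73 interest = $2,077.43; pay $415.48 → $1,661.95
Payment period 6: $1,661.95 +$31.57 interest = $1,693.52; pay $423.38 → $1,270.14
Payment period 7: $1,270.14 +$24.13 interest = $1,294.27; pay $431.42 → $862.85
Payment period 8: $862.85 +$16.39 interest = $879.24; pay $439.62 → $439.62
Payment period 9: $439.62 +$8.35 interest = $447.97; pay $447.97 → $0.00
Total paid: $3,788.76

$3,788.76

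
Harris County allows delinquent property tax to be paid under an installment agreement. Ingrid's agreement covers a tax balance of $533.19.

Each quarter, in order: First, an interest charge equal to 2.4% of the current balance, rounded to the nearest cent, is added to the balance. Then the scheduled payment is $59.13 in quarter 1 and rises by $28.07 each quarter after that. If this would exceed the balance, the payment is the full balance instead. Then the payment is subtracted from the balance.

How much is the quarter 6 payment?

$2.67

Quarter 1: $533.19 +$12.80 interest = $545.99; pay $59.13 → $486.86
Quarter 2: $486.86 +$11.68 interest = $498.54; pay $87.20 → $411.34
Quarter 3: $411.34 +$9.87 interest = $421.21; pay $115.27 → $305.94
Quarter 4: $305.94 +$7.34 interest = $313.28; pay $143.34 → $169.94
Quarter 5: $169.94 +$4.08 interest = $174.02; pay $171.41 → $2.61
Quarter 6: $2.61 +$0.06 interest = $2.67; pay $2.67 → $0.00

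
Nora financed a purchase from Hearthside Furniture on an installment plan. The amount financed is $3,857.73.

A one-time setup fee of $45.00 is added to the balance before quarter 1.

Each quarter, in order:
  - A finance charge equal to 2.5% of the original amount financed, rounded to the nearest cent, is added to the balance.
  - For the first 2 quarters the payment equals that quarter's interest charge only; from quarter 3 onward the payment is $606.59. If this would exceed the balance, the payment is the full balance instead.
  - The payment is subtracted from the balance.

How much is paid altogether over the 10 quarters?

# | Opening | Interest | Payment | End bal
1 | $3,902.73 | $96.44 | $96.44 | $3,902.73
2 | $3,902.73 | $96.44 | $96.44 | $3,902.73
3 | $3,902.73 | $96.44 | $606.59 | $3,392.58
4 | $3,392.58 | $96.44 | $606.59 | $2,882.43
5 | $2,882.43 | $96.44 | $606.59 | $2,372.28
6 | $2,372.28 | $96.44 | $606.59 | $1,862.13
7 | $1,862.13 | $96.44 | $606.59 | $1,351.98
8 | $1,351.98 | $96.44 | $606.59 | $841.83
9 | $841.83 | $96.44 | $606.59 | $331.68
10 | $331.68 | $96.44 | $428.12 | $0.00
Total paid: $4,867.13

$4,867.13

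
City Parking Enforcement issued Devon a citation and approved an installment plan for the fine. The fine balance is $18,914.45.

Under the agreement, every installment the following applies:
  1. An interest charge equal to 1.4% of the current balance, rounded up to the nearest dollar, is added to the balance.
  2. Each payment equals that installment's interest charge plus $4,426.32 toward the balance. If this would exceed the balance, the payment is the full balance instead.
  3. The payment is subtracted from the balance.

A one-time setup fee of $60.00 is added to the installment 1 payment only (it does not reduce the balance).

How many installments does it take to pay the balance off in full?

5

Installment 1: opening $18,914.45; interest $265.00 → $19,179.45; payment $4,691.32 (+ $60.00 fee); balance $14,488.13
Installment 2: opening $14,488.13; interest $203.00 → $14,691.13; payment $4,629.32; balance $10,061.81
Installment 3: opening $10,061.81; interest $141.00 → $10,202.81; payment $4,567.32; balance $5,635.49
Installment 4: opening $5,635.49; interest $79.00 → $5,714.49; payment $4,505.32; balance $1,209.17
Installment 5: opening $1,209.17; interest $17.00 → $1,226.17; payment $1,226.17; balance $0.00
Balance reaches $0.00 in installment 5.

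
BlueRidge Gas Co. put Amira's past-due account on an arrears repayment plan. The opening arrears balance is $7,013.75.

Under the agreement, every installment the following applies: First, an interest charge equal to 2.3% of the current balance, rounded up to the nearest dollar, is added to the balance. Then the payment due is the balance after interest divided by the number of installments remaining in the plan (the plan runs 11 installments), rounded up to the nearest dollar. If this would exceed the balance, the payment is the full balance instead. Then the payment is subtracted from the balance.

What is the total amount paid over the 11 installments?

Installment 1: $7,013.75 +$162.00 interest = $7,175.75; pay $653.00 → $6,522.75
Installment 2: $6,522.75 +$151.00 interest = $6,673.75; pay $668.00 → $6,005.75
Installment 3: $6,005.75 +$139.00 interest = $6,144.75; pay $683.00 → $5,461.75
Installment 4: $5,461.75 +$126.00 interest = $5,587.75; pay $699.00 → $4,888.75
Installment 5: $4,888.75 +$113.00 interest = $5,001.75; pay $715.00 → $4,286.75
Installment 6: $4,286.75 +$99.00 interest = $4,385.75; pay $731.00 → $3,654.75
Installment 7: $3,654.75 +$85.00 interest = $3,739.75; pay $748.00 → $2,991.75
Installment 8: $2,991.75 +$69.00 interest = $3,060.75; pay $766.00 → $2,294.75
Installment 9: $2,294.75 +$53.00 interest = $2,347.75; pay $783.00 → $1,564.75
Installment 10: $1,564.75 +$36.00 interest = $1,600.75; pay $801.00 → $799.75
Installment 11: $799.75 +$19.00 interest = $818.75; pay $818.75 → $0.00
Total paid: $8,065.75

$8,065.75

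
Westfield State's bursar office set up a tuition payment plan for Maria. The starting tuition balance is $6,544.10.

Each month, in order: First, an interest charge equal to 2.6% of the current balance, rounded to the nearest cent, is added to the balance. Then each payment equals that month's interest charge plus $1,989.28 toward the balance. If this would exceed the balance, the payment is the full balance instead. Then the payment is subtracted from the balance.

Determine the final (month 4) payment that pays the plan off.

# | Opening | Interest | Payment | End bal
1 | $6,544.10 | $170.15 | $2,159.43 | $4,554.82
2 | $4,554.82 | $118.43 | $2,107.71 | $2,565.54
3 | $2,565.54 | $66.70 | $2,055.98 | $576.26
4 | $576.26 | $14.98 | $591.24 | $0.00

$591.24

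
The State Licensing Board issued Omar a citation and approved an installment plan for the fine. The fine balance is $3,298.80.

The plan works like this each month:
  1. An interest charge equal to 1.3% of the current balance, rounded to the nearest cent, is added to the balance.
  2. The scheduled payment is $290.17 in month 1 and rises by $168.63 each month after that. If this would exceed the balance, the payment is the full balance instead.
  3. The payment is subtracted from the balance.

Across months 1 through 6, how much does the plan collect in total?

Month 1: $3,298.80 +$42.88 interest = $3,341.68; pay $290.17 → $3,051.51
Month 2: $3,051.51 +$39.67 interest = $3,091.18; pay $458.80 → $2,632.38
Month 3: $2,632.38 +$34.22 interest = $2,666.60; pay $627.43 → $2,039.17
Month 4: $2,039.17 +$26.51 interest = $2,065.68; pay $796.06 → $1,269.62
Month 5: $1,269.62 +$16.51 interest = $1,286.13; pay $964.69 → $321.44
Month 6: $321.44 +$4.18 interest = $325.62; pay $325.62 → $0.00
Total paid: $3,462.77

$3,462.77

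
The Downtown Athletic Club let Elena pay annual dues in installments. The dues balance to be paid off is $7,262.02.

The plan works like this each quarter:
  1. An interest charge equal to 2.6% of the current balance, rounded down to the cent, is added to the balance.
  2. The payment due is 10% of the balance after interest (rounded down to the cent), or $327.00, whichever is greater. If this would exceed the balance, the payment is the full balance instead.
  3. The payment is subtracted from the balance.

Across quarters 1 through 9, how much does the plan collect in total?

$4,979.17

Quarter 1: opening $7,262.02; interest $188.81 → $7,450.83; payment $745.08; balance $6,705.75
Quarter 2: opening $6,705.75; interest $174.34 → $6,880.09; payment $688.00; balance $6,192.09
Quarter 3: opening $6,192.09; interest $160.99 → $6,353.08; payment $635.30; balance $5,717.78
Quarter 4: opening $5,717.78; interest $148.66 → $5,866.44; payment $586.64; balance $5,279.80
Quarter 5: opening $5,279.80; interest $137.27 → $5,417.07; payment $541.70; balance $4,875.37
Quarter 6: opening $4,875.37; interest $126.75 → $5,002.12; payment $500.21; balance $4,501.91
Quarter 7: opening $4,501.91; interest $117.04 → $4,618.95; payment $461.89; balance $4,157.06
Quarter 8: opening $4,157.06; interest $108.08 → $4,265.14; payment $426.51; balance $3,838.63
Quarter 9: opening $3,838.63; interest $99.80 → $3,938.43; payment $393.84; balance $3,544.59
Total paid: $4,979.17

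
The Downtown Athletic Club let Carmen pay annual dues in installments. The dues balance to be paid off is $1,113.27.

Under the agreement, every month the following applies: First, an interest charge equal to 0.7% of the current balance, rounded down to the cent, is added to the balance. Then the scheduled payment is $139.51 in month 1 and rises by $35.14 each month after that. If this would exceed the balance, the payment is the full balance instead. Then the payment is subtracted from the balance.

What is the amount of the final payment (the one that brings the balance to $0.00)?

Month 1: $1,113.27 +$7.79 interest = $1,121.06; pay $139.51 → $981.55
Month 2: $981.55 +$6.87 interest = $988.42; pay $174.65 → $813.77
Month 3: $813.77 +$5.69 interest = $819.46; pay $209.79 → $609.67
Month 4: $609.67 +$4.26 interest = $613.93; pay $244.93 → $369.00
Month 5: $369.00 +$2.58 interest = $371.58; pay $280.07 → $91.51
Month 6: $91.51 +$0.64 interest = $92.15; pay $92.15 → $0.00

$92.15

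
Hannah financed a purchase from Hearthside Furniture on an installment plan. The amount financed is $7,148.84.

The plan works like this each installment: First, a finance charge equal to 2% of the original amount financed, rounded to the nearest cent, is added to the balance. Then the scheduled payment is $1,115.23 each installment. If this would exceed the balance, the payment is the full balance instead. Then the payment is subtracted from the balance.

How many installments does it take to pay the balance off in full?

8

Installment 1: $7,148.84 +$142.98 interest = $7,291.82; pay $1,115.23 → $6,176.59
Installment 2: $6,176.59 +$142.98 interest = $6,319.57; pay $1,115.23 → $5,204.34
Installment 3: $5,204.34 +$142.98 interest = $5,347.32; pay $1,115.23 → $4,232.09
Installment 4: $4,232.09 +$142.98 interest = $4,375.07; pay $1,115.23 → $3,259.84
Installment 5: $3,259.84 +$142.98 interest = $3,402.82; pay $1,115.23 → $2,287.59
Installment 6: $2,287.59 +$142.98 interest = $2,430.57; pay $1,115.23 → $1,315.34
Installment 7: $1,315.34 +$142.98 interest = $1,458.32; pay $1,115.23 → $343.09
Installment 8: $343.09 +$142.98 interest = $486.07; pay $486.07 → $0.00
Balance reaches $0.00 in installment 8.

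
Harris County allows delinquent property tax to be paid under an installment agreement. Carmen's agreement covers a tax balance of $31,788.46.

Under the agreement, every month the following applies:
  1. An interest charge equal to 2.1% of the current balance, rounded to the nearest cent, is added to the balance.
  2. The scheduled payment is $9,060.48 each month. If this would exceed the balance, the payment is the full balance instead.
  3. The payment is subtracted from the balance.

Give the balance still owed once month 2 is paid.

Month 1: opening $31,788.46; interest $667.56 → $32,456.02; payment $9,060.48; balance $23,395.54
Month 2: opening $23,395.54; interest $491.31 → $23,886.85; payment $9,060.48; balance $14,826.37

$14,826.37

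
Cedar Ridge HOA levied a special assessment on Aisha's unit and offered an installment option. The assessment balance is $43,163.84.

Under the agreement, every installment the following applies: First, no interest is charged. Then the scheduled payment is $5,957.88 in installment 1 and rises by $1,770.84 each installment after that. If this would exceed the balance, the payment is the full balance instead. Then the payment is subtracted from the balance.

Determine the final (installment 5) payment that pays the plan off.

Installment 1: $43,163.84 − $5,957.88 → $37,205.96
Installment 2: $37,205.96 − $7,728.72 → $29,477.24
Installment 3: $29,477.24 − $9,499.56 → $19,977.68
Installment 4: $19,977.68 − $11,270.40 → $8,707.28
Installment 5: $8,707.28 − $8,707.28 → $0.00

$8,707.28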